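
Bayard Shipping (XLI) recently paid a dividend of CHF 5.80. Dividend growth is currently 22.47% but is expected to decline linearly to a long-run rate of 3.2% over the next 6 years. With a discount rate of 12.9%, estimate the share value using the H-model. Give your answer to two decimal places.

CHF 96.27

H-model: P₀ = D₀[(1+g_L) + H(g_S−g_L)]/(r−g_L), with H = 6/2 = 3.
P₀ = 5.80 × [(1+0.032) + 3×(0.2247−0.032)] / (0.129−0.032)
   = 5.80 × 1.6101 / 0.097 = 96.2740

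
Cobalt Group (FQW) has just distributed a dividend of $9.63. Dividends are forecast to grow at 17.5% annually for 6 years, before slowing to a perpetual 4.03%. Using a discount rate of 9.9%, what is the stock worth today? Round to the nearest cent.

$328.40

Two-stage DDM. Project D₁…D_6 at 0.175, terminal growth 0.0403, discount at r = 0.099.
D_1 = 11.3153
D_2 = 13.2954
D_3 = 15.6221
D_4 = 18.3560
D_5 = 21.5683
D_6 = 25.3427
Terminal value at t=6: TV = D_7/(r−g) = 26.3640/(0.099−0.0403) = 449.1320
P₀ = 11.3153/(1+0.099)^1 + 13.2954/(1+0.099)^2 + 15.6221/(1+0.099)^3 + 18.3560/(1+0.099)^4 + 21.5683/(1+0.099)^5 + 25.3427/(1+0.099)^6 + 449.1320/(1+0.099)^6 = 328.4036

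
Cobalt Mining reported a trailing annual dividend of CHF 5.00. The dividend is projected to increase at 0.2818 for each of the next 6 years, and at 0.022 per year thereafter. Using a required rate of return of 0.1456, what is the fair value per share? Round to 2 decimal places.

CHF 126.39

Two-stage DDM. Project D₁…D_6 at 0.2818, terminal growth 0.022, discount at r = 0.1456.
D_1 = 6.4090
D_2 = 8.2151
D_3 = 10.5301
D_4 = 13.4974
D_5 = 17.3010
D_6 = 22.1764
Terminal value at t=6: TV = D_7/(r−g) = 22.6643/(0.1456−0.022) = 183.3682
P₀ = 6.4090/(1+0.1456)^1 + 8.2151/(1+0.1456)^2 + 10.5301/(1+0.1456)^3 + 13.4974/(1+0.1456)^4 + 17.3010/(1+0.1456)^5 + 22.1764/(1+0.1456)^6 + 183.3682/(1+0.1456)^6 = 126.3925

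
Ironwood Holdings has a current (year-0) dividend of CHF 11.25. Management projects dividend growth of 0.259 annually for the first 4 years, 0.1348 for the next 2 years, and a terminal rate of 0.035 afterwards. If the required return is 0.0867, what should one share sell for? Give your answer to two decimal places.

CHF 551.64

Three-stage DDM. Project D₁…D_6; terminal Gordon value at t=6 with g = 0.035; discount at r = 0.0867.
D_1 = 14.1637
D_2 = 17.8322
D_3 = 22.4507
D_4 = 28.2654
D_5 = 32.0756
D_6 = 36.3994
TV_6 = 37.6734/(0.0867−0.035) = 728.6918
P₀ = Σ Dₜ/(1+r)ᵗ + TV_6/(1+r)^6 = 551.6365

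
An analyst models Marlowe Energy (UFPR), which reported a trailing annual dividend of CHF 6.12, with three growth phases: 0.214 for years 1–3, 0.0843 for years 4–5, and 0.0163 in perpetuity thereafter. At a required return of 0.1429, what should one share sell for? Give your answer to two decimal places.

CHF 87.30

Three-stage DDM. Project D₁…D_5; terminal Gordon value at t=5 with g = 0.0163; discount at r = 0.1429.
D_1 = 7.4297
D_2 = 9.0196
D_3 = 10.9498
D_4 = 11.8729
D_5 = 12.8738
TV_5 = 13.0836/(0.1429−0.0163) = 103.3462
P₀ = Σ Dₜ/(1+r)ᵗ + TV_5/(1+r)^5 = 87.2983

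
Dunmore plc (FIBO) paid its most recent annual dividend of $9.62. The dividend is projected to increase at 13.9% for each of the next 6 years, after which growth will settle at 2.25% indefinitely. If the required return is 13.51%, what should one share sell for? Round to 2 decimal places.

Two-stage DDM. Project D₁…D_6 at 0.139, terminal growth 0.0225, discount at r = 0.1351.
D_1 = 10.9572
D_2 = 12.4802
D_3 = 14.2150
D_4 = 16.1909
D_5 = 18.4414
D_6 = 21.0047
Terminal value at t=6: TV = D_7/(r−g) = 21.4774/(0.1351−0.0225) = 190.7402
P₀ = 10.9572/(1+0.1351)^1 + 12.4802/(1+0.1351)^2 + 14.2150/(1+0.1351)^3 + 16.1909/(1+0.1351)^4 + 18.4414/(1+0.1351)^5 + 21.0047/(1+0.1351)^6 + 190.7402/(1+0.1351)^6 = 147.5920

$147.59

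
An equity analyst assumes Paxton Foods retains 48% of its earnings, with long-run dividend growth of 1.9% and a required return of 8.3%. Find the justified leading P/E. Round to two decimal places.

8.12

Payout ratio b = 1 − 0.48 = 0.52.
Justified leading P/E = b/(r−g) = 0.52/(0.083−0.019) = 8.1250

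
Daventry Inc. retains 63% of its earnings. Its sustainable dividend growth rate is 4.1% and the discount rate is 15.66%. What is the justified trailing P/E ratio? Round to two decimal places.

Payout ratio b = 1 − 0.63 = 0.37.
Justified trailing P/E = b(1+g)/(r−g) = 0.37×(1+0.041)/(0.1566−0.041) = 3.3319

3.33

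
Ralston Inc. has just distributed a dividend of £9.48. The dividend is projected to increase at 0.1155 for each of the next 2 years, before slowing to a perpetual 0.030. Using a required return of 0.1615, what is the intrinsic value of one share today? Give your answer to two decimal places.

£86.34

Two-stage DDM. Project D₁…D_2 at 0.1155, terminal growth 0.03, discount at r = 0.1615.
D_1 = 10.5749
D_2 = 11.7963
Terminal value at t=2: TV = D_3/(r−g) = 12.1502/(0.1615−0.03) = 92.3972
P₀ = 10.5749/(1+0.1615)^1 + 11.7963/(1+0.1615)^2 + 92.3972/(1+0.1615)^2 = 86.3375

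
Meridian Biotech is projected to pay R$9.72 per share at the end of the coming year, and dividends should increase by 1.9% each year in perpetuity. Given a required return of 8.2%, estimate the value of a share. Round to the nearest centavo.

Gordon growth model: P₀ = D₁/(r − g), with D₁ = 9.72 given directly.
P₀ = 9.7200 / (0.082 − 0.019) = 9.7200 / 0.063 = 154.2857

R$154.29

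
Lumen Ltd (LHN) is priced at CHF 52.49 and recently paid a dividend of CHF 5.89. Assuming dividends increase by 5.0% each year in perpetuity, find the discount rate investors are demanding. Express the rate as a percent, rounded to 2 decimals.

16.78%

Rearranging the constant-growth DDM: r = D₁/P₀ + g.
D₁ = 5.89 × (1 + 0.05) = 6.1845.
r = 6.1845 / 52.49 + 0.05 = 0.11782 + 0.05 = 0.16782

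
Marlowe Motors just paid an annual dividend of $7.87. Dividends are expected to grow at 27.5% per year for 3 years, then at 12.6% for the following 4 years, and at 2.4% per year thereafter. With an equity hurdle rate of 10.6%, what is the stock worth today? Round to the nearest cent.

Three-stage DDM. Project D₁…D_7; terminal Gordon value at t=7 with g = 0.024; discount at r = 0.106.
D_1 = 10.0343
D_2 = 12.7937
D_3 = 16.3119
D_4 = 18.3672
D_5 = 20.6815
D_6 = 23.2874
D_7 = 26.2216
TV_7 = 26.8509/(0.106−0.024) = 327.4500
P₀ = Σ Dₜ/(1+r)ᵗ + TV_7/(1+r)^7 = 243.7921

$243.79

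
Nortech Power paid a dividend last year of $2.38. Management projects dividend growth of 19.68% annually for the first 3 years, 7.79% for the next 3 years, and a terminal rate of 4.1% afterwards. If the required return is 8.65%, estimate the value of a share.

$89.14

Three-stage DDM. Project D₁…D_6; terminal Gordon value at t=6 with g = 0.041; discount at r = 0.0865.
D_1 = 2.8484
D_2 = 3.4089
D_3 = 4.0798
D_4 = 4.3976
D_5 = 4.7402
D_6 = 5.1095
TV_6 = 5.3190/(0.0865−0.041) = 116.9005
P₀ = Σ Dₜ/(1+r)ᵗ + TV_6/(1+r)^6 = 89.1449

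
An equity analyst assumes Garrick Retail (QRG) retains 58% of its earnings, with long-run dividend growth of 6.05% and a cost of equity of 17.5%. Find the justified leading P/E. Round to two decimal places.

3.67

Payout ratio b = 1 − 0.58 = 0.42.
Justified leading P/E = b/(r−g) = 0.42/(0.175−0.0605) = 3.6681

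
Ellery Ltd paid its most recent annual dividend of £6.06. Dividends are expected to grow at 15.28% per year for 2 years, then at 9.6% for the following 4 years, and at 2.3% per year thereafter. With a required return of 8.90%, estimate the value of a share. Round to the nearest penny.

Three-stage DDM. Project D₁…D_6; terminal Gordon value at t=6 with g = 0.023; discount at r = 0.089.
D_1 = 6.9860
D_2 = 8.0534
D_3 = 8.8266
D_4 = 9.6739
D_5 = 10.6026
D_6 = 11.6204
TV_6 = 11.8877/(0.089−0.023) = 180.1169
P₀ = Σ Dₜ/(1+r)ᵗ + TV_6/(1+r)^6 = 148.7996

£148.80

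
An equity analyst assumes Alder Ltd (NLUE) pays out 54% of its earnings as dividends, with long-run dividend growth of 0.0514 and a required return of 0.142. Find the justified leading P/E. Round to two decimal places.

Justified leading P/E = b/(r−g) = 0.54/(0.142−0.0514) = 5.9603

5.96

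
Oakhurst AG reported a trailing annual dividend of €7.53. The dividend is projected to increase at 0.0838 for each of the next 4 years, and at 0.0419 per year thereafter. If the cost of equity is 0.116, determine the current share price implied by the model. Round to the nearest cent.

Two-stage DDM. Project D₁…D_4 at 0.0838, terminal growth 0.0419, discount at r = 0.116.
D_1 = 8.1610
D_2 = 8.8449
D_3 = 9.5861
D_4 = 10.3894
Terminal value at t=4: TV = D_5/(r−g) = 10.8247/(0.116−0.0419) = 146.0829
P₀ = 8.1610/(1+0.116)^1 + 8.8449/(1+0.116)^2 + 9.5861/(1+0.116)^3 + 10.3894/(1+0.116)^4 + 146.0829/(1+0.116)^4 = 122.1857

€122.19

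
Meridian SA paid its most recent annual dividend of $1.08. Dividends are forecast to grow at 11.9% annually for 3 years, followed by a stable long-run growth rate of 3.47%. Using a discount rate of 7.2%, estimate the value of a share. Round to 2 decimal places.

$37.61

Two-stage DDM. Project D₁…D_3 at 0.119, terminal growth 0.0347, discount at r = 0.072.
D_1 = 1.2085
D_2 = 1.3523
D_3 = 1.5133
Terminal value at t=3: TV = D_4/(r−g) = 1.5658/(0.072−0.0347) = 41.9778
P₀ = 1.2085/(1+0.072)^1 + 1.3523/(1+0.072)^2 + 1.5133/(1+0.072)^3 + 41.9778/(1+0.072)^3 = 37.6075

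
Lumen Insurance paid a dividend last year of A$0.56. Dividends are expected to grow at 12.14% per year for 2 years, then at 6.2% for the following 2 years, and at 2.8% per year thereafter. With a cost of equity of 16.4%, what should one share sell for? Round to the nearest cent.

Three-stage DDM. Project D₁…D_4; terminal Gordon value at t=4 with g = 0.028; discount at r = 0.164.
D_1 = 0.6280
D_2 = 0.7042
D_3 = 0.7479
D_4 = 0.7943
TV_4 = 0.8165/(0.164−0.028) = 6.0036
P₀ = Σ Dₜ/(1+r)ᵗ + TV_4/(1+r)^4 = 5.2365

A$5.24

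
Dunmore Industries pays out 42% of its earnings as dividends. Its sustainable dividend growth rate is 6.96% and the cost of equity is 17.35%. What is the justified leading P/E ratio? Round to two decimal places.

4.04

Justified leading P/E = b/(r−g) = 0.42/(0.1735−0.0696) = 4.0423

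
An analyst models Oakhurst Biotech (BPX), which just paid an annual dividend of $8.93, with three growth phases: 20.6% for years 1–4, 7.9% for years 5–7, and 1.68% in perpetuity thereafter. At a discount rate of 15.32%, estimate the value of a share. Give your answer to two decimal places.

$133.32

Three-stage DDM. Project D₁…D_7; terminal Gordon value at t=7 with g = 0.0168; discount at r = 0.1532.
D_1 = 10.7696
D_2 = 12.9881
D_3 = 15.6637
D_4 = 18.8904
D_5 = 20.3827
D_6 = 21.9930
D_7 = 23.7304
TV_7 = 24.1291/(0.1532−0.0168) = 176.8993
P₀ = Σ Dₜ/(1+r)ᵗ + TV_7/(1+r)^7 = 133.3164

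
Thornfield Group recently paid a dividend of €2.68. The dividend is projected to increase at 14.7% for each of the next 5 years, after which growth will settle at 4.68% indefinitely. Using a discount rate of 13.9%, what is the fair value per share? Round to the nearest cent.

€45.20

Two-stage DDM. Project D₁…D_5 at 0.147, terminal growth 0.0468, discount at r = 0.139.
D_1 = 3.0740
D_2 = 3.5258
D_3 = 4.0441
D_4 = 4.6386
D_5 = 5.3205
Terminal value at t=5: TV = D_6/(r−g) = 5.5695/(0.139−0.0468) = 60.4066
P₀ = 3.0740/(1+0.139)^1 + 3.5258/(1+0.139)^2 + 4.0441/(1+0.139)^3 + 4.6386/(1+0.139)^4 + 5.3205/(1+0.139)^5 + 60.4066/(1+0.139)^5 = 45.1963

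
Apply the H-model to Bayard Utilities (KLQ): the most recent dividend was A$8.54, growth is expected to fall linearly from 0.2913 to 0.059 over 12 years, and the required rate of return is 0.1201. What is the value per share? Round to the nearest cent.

H-model: P₀ = D₀[(1+g_L) + H(g_S−g_L)]/(r−g_L), with H = 12/2 = 6.
P₀ = 8.54 × [(1+0.059) + 6×(0.2913−0.059)] / (0.1201−0.059)
   = 8.54 × 2.4528 / 0.0611 = 342.8300

A$342.83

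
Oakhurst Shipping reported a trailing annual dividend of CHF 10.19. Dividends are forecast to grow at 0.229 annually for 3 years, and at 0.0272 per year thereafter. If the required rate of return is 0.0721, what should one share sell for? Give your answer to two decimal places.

CHF 391.60

Two-stage DDM. Project D₁…D_3 at 0.229, terminal growth 0.0272, discount at r = 0.0721.
D_1 = 12.5235
D_2 = 15.3914
D_3 = 18.9160
Terminal value at t=3: TV = D_4/(r−g) = 19.4305/(0.0721−0.0272) = 432.7514
P₀ = 12.5235/(1+0.0721)^1 + 15.3914/(1+0.0721)^2 + 18.9160/(1+0.0721)^3 + 432.7514/(1+0.0721)^3 = 391.6050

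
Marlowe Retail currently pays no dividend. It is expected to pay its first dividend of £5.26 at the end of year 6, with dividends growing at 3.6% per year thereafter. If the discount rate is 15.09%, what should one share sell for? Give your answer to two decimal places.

Deferred-dividend DDM. At t=5 the remaining stream is a growing perpetuity with first payment D_6 = 5.26.
V_5 = D_6/(r−g) = 5.26/(0.1509−0.036) = 45.7789
P₀ = V_5/(1+r)^5 = 45.7789/(1+0.1509)^5 = 22.6714

£22.67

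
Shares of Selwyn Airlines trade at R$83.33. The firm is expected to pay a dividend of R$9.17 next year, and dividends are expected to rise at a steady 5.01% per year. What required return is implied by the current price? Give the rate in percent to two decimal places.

16.01%

Rearranging the constant-growth DDM: r = D₁/P₀ + g.
r = 9.1700 / 83.33 + 0.0501 = 0.11004 + 0.0501 = 0.16014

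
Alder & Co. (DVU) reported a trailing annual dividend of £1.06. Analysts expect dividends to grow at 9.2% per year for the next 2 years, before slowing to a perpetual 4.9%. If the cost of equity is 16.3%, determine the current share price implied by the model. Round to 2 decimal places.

Two-stage DDM. Project D₁…D_2 at 0.092, terminal growth 0.049, discount at r = 0.163.
D_1 = 1.1575
D_2 = 1.2640
Terminal value at t=2: TV = D_3/(r−g) = 1.3259/(0.163−0.049) = 11.6311
P₀ = 1.1575/(1+0.163)^1 + 1.2640/(1+0.163)^2 + 11.6311/(1+0.163)^2 = 10.5291

£10.53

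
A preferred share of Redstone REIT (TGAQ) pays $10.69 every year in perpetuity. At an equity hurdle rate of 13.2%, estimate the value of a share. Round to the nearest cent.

Zero-growth DDM (perpetuity): P₀ = D/r = 10.69 / 0.132 = 80.9848

$80.98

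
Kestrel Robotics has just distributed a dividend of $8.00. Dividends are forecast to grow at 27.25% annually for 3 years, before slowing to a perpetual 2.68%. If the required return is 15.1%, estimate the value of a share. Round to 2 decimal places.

Two-stage DDM. Project D₁…D_3 at 0.2725, terminal growth 0.0268, discount at r = 0.151.
D_1 = 10.1800
D_2 = 12.9540
D_3 = 16.4840
Terminal value at t=3: TV = D_4/(r−g) = 16.9258/(0.151−0.0268) = 136.2786
P₀ = 10.1800/(1+0.151)^1 + 12.9540/(1+0.151)^2 + 16.4840/(1+0.151)^3 + 136.2786/(1+0.151)^3 = 118.8049

$118.80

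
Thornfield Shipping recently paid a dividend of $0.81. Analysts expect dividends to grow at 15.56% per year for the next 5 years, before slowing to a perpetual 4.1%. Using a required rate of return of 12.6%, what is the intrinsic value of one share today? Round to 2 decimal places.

$15.68

Two-stage DDM. Project D₁…D_5 at 0.1556, terminal growth 0.041, discount at r = 0.126.
D_1 = 0.9360
D_2 = 1.0817
D_3 = 1.2500
D_4 = 1.4445
D_5 = 1.6693
Terminal value at t=5: TV = D_6/(r−g) = 1.7377/(0.126−0.041) = 20.4435
P₀ = 0.9360/(1+0.126)^1 + 1.0817/(1+0.126)^2 + 1.2500/(1+0.126)^3 + 1.4445/(1+0.126)^4 + 1.6693/(1+0.126)^5 + 20.4435/(1+0.126)^5 = 15.6752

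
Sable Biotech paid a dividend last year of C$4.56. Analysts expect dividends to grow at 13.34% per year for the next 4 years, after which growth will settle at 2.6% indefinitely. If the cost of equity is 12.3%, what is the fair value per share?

C$68.71

Two-stage DDM. Project D₁…D_4 at 0.1334, terminal growth 0.026, discount at r = 0.123.
D_1 = 5.1683
D_2 = 5.8578
D_3 = 6.6392
D_4 = 7.5248
Terminal value at t=4: TV = D_5/(r−g) = 7.7205/(0.123−0.026) = 79.5927
P₀ = 5.1683/(1+0.123)^1 + 5.8578/(1+0.123)^2 + 6.6392/(1+0.123)^3 + 7.5248/(1+0.123)^4 + 79.5927/(1+0.123)^4 = 68.7105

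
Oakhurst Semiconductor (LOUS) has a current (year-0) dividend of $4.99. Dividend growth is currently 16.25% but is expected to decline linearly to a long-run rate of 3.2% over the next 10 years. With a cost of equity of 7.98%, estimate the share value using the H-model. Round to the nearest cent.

$175.85

H-model: P₀ = D₀[(1+g_L) + H(g_S−g_L)]/(r−g_L), with H = 10/2 = 5.
P₀ = 4.99 × [(1+0.032) + 5×(0.1625−0.032)] / (0.0798−0.032)
   = 4.99 × 1.6845 / 0.0478 = 175.8505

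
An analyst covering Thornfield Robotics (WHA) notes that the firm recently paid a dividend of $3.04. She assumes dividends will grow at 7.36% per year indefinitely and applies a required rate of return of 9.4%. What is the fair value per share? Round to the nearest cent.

$159.99

Gordon growth model: P₀ = D₁/(r − g). D₁ = 3.04 × (1 + 0.0736) = 3.2637.
P₀ = 3.2637 / (0.094 − 0.0736) = 3.2637 / 0.0204 = 159.9875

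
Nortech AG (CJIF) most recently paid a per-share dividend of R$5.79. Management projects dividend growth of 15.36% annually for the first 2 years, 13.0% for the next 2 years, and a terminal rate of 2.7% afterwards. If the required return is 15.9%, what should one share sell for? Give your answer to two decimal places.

Three-stage DDM. Project D₁…D_4; terminal Gordon value at t=4 with g = 0.027; discount at r = 0.159.
D_1 = 6.6793
D_2 = 7.7053
D_3 = 8.7070
D_4 = 9.8389
TV_4 = 10.1045/(0.159−0.027) = 76.5495
P₀ = Σ Dₜ/(1+r)ᵗ + TV_4/(1+r)^4 = 64.9683

R$64.97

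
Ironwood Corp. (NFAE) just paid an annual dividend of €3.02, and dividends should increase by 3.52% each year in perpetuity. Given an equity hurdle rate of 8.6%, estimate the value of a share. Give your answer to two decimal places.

Gordon growth model: P₀ = D₁/(r − g). D₁ = 3.02 × (1 + 0.0352) = 3.1263.
P₀ = 3.1263 / (0.086 − 0.0352) = 3.1263 / 0.0508 = 61.5414

€61.54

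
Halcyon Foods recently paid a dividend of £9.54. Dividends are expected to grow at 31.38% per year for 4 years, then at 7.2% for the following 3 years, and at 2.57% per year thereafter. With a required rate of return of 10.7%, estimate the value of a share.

£329.74

Three-stage DDM. Project D₁…D_7; terminal Gordon value at t=7 with g = 0.0257; discount at r = 0.107.
D_1 = 12.5337
D_2 = 16.4667
D_3 = 21.6340
D_4 = 28.4227
D_5 = 30.4691
D_6 = 32.6629
D_7 = 35.0146
TV_7 = 35.9145/(0.107−0.0257) = 441.7531
P₀ = Σ Dₜ/(1+r)ᵗ + TV_7/(1+r)^7 = 329.7419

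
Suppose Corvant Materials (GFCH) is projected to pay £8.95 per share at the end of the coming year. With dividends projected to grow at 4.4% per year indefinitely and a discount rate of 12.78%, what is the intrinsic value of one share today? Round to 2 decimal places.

Gordon growth model: P₀ = D₁/(r − g), with D₁ = 8.95 given directly.
P₀ = 8.9500 / (0.1278 − 0.044) = 8.9500 / 0.0838 = 106.8019

£106.80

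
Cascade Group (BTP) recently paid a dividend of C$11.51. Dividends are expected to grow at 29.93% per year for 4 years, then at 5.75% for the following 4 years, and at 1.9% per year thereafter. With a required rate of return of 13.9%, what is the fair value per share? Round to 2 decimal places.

C$252.64

Three-stage DDM. Project D₁…D_8; terminal Gordon value at t=8 with g = 0.019; discount at r = 0.139.
D_1 = 14.9549
D_2 = 19.4310
D_3 = 25.2466
D_4 = 32.8030
D_5 = 34.6891
D_6 = 36.6838
D_7 = 38.7931
D_8 = 41.0237
TV_8 = 41.8031/(0.139−0.019) = 348.3594
P₀ = Σ Dₜ/(1+r)ᵗ + TV_8/(1+r)^8 = 252.6423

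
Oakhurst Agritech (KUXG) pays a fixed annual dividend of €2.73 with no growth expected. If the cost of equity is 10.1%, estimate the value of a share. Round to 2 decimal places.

€27.03

Zero-growth DDM (perpetuity): P₀ = D/r = 2.73 / 0.101 = 27.0297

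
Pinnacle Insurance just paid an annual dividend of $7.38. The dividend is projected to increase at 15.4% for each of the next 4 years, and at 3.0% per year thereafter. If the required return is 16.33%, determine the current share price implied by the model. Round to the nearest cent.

$84.16

Two-stage DDM. Project D₁…D_4 at 0.154, terminal growth 0.03, discount at r = 0.1633.
D_1 = 8.5165
D_2 = 9.8281
D_3 = 11.3416
D_4 = 13.0882
Terminal value at t=4: TV = D_5/(r−g) = 13.4808/(0.1633−0.03) = 101.1316
P₀ = 8.5165/(1+0.1633)^1 + 9.8281/(1+0.1633)^2 + 11.3416/(1+0.1633)^3 + 13.0882/(1+0.1633)^4 + 101.1316/(1+0.1633)^4 = 84.1577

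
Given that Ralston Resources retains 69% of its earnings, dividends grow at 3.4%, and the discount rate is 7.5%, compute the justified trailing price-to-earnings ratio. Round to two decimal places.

Payout ratio b = 1 − 0.69 = 0.31.
Justified trailing P/E = b(1+g)/(r−g) = 0.31×(1+0.034)/(0.075−0.034) = 7.8180

7.82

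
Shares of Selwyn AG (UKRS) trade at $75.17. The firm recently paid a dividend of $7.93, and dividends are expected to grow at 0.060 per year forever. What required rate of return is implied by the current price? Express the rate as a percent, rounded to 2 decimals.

17.18%

Rearranging the constant-growth DDM: r = D₁/P₀ + g.
D₁ = 7.93 × (1 + 0.06) = 8.4058.
r = 8.4058 / 75.17 + 0.06 = 0.11182 + 0.06 = 0.17182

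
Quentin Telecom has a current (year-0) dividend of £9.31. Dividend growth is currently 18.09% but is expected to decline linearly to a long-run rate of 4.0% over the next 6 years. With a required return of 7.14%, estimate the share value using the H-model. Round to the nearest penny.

H-model: P₀ = D₀[(1+g_L) + H(g_S−g_L)]/(r−g_L), with H = 6/2 = 3.
P₀ = 9.31 × [(1+0.04) + 3×(0.1809−0.04)] / (0.0714−0.04)
   = 9.31 × 1.4627 / 0.0314 = 433.6859

£433.69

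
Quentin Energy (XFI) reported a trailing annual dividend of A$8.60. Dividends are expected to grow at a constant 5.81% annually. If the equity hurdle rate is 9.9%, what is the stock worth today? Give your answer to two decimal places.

A$222.49

Gordon growth model: P₀ = D₁/(r − g). D₁ = 8.60 × (1 + 0.0581) = 9.0997.
P₀ = 9.0997 / (0.099 − 0.0581) = 9.0997 / 0.0409 = 222.4856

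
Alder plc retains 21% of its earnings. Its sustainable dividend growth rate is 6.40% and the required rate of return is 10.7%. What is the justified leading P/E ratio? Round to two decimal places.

18.37

Payout ratio b = 1 − 0.21 = 0.79.
Justified leading P/E = b/(r−g) = 0.79/(0.107−0.064) = 18.3721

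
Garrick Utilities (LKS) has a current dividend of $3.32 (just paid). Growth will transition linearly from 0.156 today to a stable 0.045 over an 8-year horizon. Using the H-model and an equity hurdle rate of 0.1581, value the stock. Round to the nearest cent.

H-model: P₀ = D₀[(1+g_L) + H(g_S−g_L)]/(r−g_L), with H = 8/2 = 4.
P₀ = 3.32 × [(1+0.045) + 4×(0.156−0.045)] / (0.1581−0.045)
   = 3.32 × 1.4890 / 0.1131 = 43.7089

$43.71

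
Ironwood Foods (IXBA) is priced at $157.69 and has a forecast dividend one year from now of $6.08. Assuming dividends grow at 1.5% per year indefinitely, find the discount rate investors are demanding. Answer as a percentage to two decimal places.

Rearranging the constant-growth DDM: r = D₁/P₀ + g.
r = 6.0800 / 157.69 + 0.015 = 0.03856 + 0.015 = 0.05356

5.36%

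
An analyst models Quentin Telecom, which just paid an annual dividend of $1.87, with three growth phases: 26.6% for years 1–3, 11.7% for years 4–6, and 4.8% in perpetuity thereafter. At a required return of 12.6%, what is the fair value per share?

Three-stage DDM. Project D₁…D_6; terminal Gordon value at t=6 with g = 0.048; discount at r = 0.126.
D_1 = 2.3674
D_2 = 2.9972
D_3 = 3.7944
D_4 = 4.2383
D_5 = 4.7342
D_6 = 5.2881
TV_6 = 5.5420/(0.126−0.048) = 71.0508
P₀ = Σ Dₜ/(1+r)ᵗ + TV_6/(1+r)^6 = 49.8319

$49.83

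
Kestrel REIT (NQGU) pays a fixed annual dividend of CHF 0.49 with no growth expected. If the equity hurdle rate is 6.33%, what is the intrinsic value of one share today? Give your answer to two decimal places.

CHF 7.74

Zero-growth DDM (perpetuity): P₀ = D/r = 0.49 / 0.0633 = 7.7409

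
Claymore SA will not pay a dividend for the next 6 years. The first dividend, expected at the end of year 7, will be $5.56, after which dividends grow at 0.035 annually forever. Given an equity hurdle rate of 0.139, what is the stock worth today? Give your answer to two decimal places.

Deferred-dividend DDM. At t=6 the remaining stream is a growing perpetuity with first payment D_7 = 5.56.
V_6 = D_7/(r−g) = 5.56/(0.139−0.035) = 53.4615
P₀ = V_6/(1+r)^6 = 53.4615/(1+0.139)^6 = 24.4849

$24.48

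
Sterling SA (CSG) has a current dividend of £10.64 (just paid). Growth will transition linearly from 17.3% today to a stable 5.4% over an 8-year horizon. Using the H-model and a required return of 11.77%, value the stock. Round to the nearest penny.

£255.56

H-model: P₀ = D₀[(1+g_L) + H(g_S−g_L)]/(r−g_L), with H = 8/2 = 4.
P₀ = 10.64 × [(1+0.054) + 4×(0.173−0.054)] / (0.1177−0.054)
   = 10.64 × 1.5300 / 0.0637 = 255.5604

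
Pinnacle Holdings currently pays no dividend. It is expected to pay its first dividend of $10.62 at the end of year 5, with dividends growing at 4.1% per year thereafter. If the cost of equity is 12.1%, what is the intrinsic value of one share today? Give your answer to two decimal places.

$84.06

Deferred-dividend DDM. At t=4 the remaining stream is a growing perpetuity with first payment D_5 = 10.62.
V_4 = D_5/(r−g) = 10.62/(0.121−0.041) = 132.7500
P₀ = V_4/(1+r)^4 = 132.7500/(1+0.121)^4 = 84.0644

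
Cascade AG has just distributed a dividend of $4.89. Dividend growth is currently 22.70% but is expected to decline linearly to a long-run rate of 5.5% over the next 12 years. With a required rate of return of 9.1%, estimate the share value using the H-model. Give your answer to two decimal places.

H-model: P₀ = D₀[(1+g_L) + H(g_S−g_L)]/(r−g_L), with H = 12/2 = 6.
P₀ = 4.89 × [(1+0.055) + 6×(0.227−0.055)] / (0.091−0.055)
   = 4.89 × 2.0870 / 0.036 = 283.4842

$283.48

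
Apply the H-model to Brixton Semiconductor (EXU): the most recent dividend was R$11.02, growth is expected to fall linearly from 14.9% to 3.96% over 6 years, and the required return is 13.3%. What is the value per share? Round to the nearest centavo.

H-model: P₀ = D₀[(1+g_L) + H(g_S−g_L)]/(r−g_L), with H = 6/2 = 3.
P₀ = 11.02 × [(1+0.0396) + 3×(0.149−0.0396)] / (0.133−0.0396)
   = 11.02 × 1.3678 / 0.0934 = 161.3828

R$161.38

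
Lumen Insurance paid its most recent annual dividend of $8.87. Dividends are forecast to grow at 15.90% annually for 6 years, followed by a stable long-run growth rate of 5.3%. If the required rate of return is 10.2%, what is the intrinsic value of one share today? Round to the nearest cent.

$321.70

Two-stage DDM. Project D₁…D_6 at 0.159, terminal growth 0.053, discount at r = 0.102.
D_1 = 10.2803
D_2 = 11.9149
D_3 = 13.8094
D_4 = 16.0051
D_5 = 18.5499
D_6 = 21.4993
Terminal value at t=6: TV = D_7/(r−g) = 22.6388/(0.102−0.053) = 462.0155
P₀ = 10.2803/(1+0.102)^1 + 11.9149/(1+0.102)^2 + 13.8094/(1+0.102)^3 + 16.0051/(1+0.102)^4 + 18.5499/(1+0.102)^5 + 21.4993/(1+0.102)^6 + 462.0155/(1+0.102)^6 = 321.6982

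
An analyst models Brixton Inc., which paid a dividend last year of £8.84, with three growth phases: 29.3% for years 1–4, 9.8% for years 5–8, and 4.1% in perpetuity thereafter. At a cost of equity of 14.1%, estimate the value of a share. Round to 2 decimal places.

£231.98

Three-stage DDM. Project D₁…D_8; terminal Gordon value at t=8 with g = 0.041; discount at r = 0.141.
D_1 = 11.4301
D_2 = 14.7791
D_3 = 19.1094
D_4 = 24.7085
D_5 = 27.1299
D_6 = 29.7887
D_7 = 32.7080
D_8 = 35.9133
TV_8 = 37.3858/(0.141−0.041) = 373.8578
P₀ = Σ Dₜ/(1+r)ᵗ + TV_8/(1+r)^8 = 231.9775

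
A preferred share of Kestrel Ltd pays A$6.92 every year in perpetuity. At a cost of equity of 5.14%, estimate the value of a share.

A$134.63

Zero-growth DDM (perpetuity): P₀ = D/r = 6.92 / 0.0514 = 134.6304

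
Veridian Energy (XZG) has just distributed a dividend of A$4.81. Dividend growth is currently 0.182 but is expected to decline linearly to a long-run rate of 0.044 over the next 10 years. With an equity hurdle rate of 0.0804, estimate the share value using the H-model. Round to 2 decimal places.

H-model: P₀ = D₀[(1+g_L) + H(g_S−g_L)]/(r−g_L), with H = 10/2 = 5.
P₀ = 4.81 × [(1+0.044) + 5×(0.182−0.044)] / (0.0804−0.044)
   = 4.81 × 1.7340 / 0.0364 = 229.1357

A$229.14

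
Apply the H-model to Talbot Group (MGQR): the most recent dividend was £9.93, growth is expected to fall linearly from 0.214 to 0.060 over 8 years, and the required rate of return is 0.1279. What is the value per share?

H-model: P₀ = D₀[(1+g_L) + H(g_S−g_L)]/(r−g_L), with H = 8/2 = 4.
P₀ = 9.93 × [(1+0.06) + 4×(0.214−0.06)] / (0.1279−0.06)
   = 9.93 × 1.6760 / 0.0679 = 245.1057

£245.11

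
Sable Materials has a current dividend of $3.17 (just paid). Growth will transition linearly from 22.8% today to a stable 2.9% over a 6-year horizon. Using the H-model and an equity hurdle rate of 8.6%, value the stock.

H-model: P₀ = D₀[(1+g_L) + H(g_S−g_L)]/(r−g_L), with H = 6/2 = 3.
P₀ = 3.17 × [(1+0.029) + 3×(0.228−0.029)] / (0.086−0.029)
   = 3.17 × 1.6260 / 0.057 = 90.4284

$90.43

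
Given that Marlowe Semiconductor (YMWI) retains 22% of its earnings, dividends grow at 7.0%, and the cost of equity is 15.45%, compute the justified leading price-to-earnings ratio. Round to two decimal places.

Payout ratio b = 1 − 0.22 = 0.78.
Justified leading P/E = b/(r−g) = 0.78/(0.1545−0.07) = 9.2308

9.23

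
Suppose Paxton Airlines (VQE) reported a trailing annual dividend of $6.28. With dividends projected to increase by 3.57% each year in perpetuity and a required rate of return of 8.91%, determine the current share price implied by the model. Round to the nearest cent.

$121.80

Gordon growth model: P₀ = D₁/(r − g). D₁ = 6.28 × (1 + 0.0357) = 6.5042.
P₀ = 6.5042 / (0.0891 − 0.0357) = 6.5042 / 0.0534 = 121.8014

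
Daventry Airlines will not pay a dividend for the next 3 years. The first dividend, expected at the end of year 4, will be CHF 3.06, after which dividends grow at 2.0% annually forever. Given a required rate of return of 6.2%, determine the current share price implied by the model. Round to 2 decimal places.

CHF 60.83

Deferred-dividend DDM. At t=3 the remaining stream is a growing perpetuity with first payment D_4 = 3.06.
V_3 = D_4/(r−g) = 3.06/(0.062−0.02) = 72.8571
P₀ = V_3/(1+r)^3 = 72.8571/(1+0.062)^3 = 60.8273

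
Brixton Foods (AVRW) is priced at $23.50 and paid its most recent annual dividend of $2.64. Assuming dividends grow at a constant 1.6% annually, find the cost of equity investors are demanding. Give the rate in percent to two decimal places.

Rearranging the constant-growth DDM: r = D₁/P₀ + g.
D₁ = 2.64 × (1 + 0.016) = 2.6822.
r = 2.6822 / 23.50 + 0.016 = 0.11414 + 0.016 = 0.13014

13.01%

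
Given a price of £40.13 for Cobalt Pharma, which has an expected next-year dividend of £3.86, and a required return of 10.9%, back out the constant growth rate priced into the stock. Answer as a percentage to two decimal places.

1.28%

From P₀ = D₁/(r − g), the implied growth is g = r − D₁/P₀.
g = 0.109 − 3.86/40.13 = 0.109 − 0.09619 = 0.01281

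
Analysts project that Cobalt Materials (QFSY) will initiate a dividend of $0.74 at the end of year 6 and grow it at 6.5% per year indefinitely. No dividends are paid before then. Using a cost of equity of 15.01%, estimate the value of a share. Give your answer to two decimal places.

Deferred-dividend DDM. At t=5 the remaining stream is a growing perpetuity with first payment D_6 = 0.74.
V_5 = D_6/(r−g) = 0.74/(0.1501−0.065) = 8.6957
P₀ = V_5/(1+r)^5 = 8.6957/(1+0.1501)^5 = 4.3214

$4.32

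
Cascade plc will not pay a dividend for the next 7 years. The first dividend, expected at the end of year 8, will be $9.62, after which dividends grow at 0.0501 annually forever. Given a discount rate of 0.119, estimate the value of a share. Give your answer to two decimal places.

$63.55

Deferred-dividend DDM. At t=7 the remaining stream is a growing perpetuity with first payment D_8 = 9.62.
V_7 = D_8/(r−g) = 9.62/(0.119−0.0501) = 139.6226
P₀ = V_7/(1+r)^7 = 139.6226/(1+0.119)^7 = 63.5543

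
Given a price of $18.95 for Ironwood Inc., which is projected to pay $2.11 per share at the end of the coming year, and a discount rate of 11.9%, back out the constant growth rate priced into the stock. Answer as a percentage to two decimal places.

0.77%

From P₀ = D₁/(r − g), the implied growth is g = r − D₁/P₀.
g = 0.119 − 2.11/18.95 = 0.119 − 0.11135 = 0.00765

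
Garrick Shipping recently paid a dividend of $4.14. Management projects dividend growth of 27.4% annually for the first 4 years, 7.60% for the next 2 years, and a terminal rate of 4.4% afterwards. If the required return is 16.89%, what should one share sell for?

$72.34

Three-stage DDM. Project D₁…D_6; terminal Gordon value at t=6 with g = 0.044; discount at r = 0.1689.
D_1 = 5.2744
D_2 = 6.7195
D_3 = 8.5607
D_4 = 10.9063
D_5 = 11.7352
D_6 = 12.6271
TV_6 = 13.1827/(0.1689−0.044) = 105.5457
P₀ = Σ Dₜ/(1+r)ᵗ + TV_6/(1+r)^6 = 72.3393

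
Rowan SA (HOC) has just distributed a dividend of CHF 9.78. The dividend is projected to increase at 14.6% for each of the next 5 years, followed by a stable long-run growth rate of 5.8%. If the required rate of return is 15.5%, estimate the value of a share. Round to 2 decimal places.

CHF 150.35

Two-stage DDM. Project D₁…D_5 at 0.146, terminal growth 0.058, discount at r = 0.155.
D_1 = 11.2079
D_2 = 12.8442
D_3 = 14.7195
D_4 = 16.8685
D_5 = 19.3313
Terminal value at t=5: TV = D_6/(r−g) = 20.4526/(0.155−0.058) = 210.8511
P₀ = 11.2079/(1+0.155)^1 + 12.8442/(1+0.155)^2 + 14.7195/(1+0.155)^3 + 16.8685/(1+0.155)^4 + 19.3313/(1+0.155)^5 + 210.8511/(1+0.155)^5 = 150.3495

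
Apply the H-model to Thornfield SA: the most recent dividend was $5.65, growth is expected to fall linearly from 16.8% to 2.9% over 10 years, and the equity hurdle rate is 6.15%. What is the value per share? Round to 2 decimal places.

$299.71

H-model: P₀ = D₀[(1+g_L) + H(g_S−g_L)]/(r−g_L), with H = 10/2 = 5.
P₀ = 5.65 × [(1+0.029) + 5×(0.168−0.029)] / (0.0615−0.029)
   = 5.65 × 1.7240 / 0.0325 = 299.7108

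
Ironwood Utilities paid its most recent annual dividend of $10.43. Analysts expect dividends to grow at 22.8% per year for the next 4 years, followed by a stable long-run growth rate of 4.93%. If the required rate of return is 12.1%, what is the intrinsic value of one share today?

$272.48

Two-stage DDM. Project D₁…D_4 at 0.228, terminal growth 0.0493, discount at r = 0.121.
D_1 = 12.8080
D_2 = 15.7283
D_3 = 19.3143
D_4 = 23.7180
Terminal value at t=4: TV = D_5/(r−g) = 24.8873/(0.121−0.0493) = 347.1029
P₀ = 12.8080/(1+0.121)^1 + 15.7283/(1+0.121)^2 + 19.3143/(1+0.121)^3 + 23.7180/(1+0.121)^4 + 347.1029/(1+0.121)^4 = 272.4761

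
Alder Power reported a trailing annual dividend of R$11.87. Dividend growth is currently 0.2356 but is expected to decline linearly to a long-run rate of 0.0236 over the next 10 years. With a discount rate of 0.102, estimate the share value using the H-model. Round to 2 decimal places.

H-model: P₀ = D₀[(1+g_L) + H(g_S−g_L)]/(r−g_L), with H = 10/2 = 5.
P₀ = 11.87 × [(1+0.0236) + 5×(0.2356−0.0236)] / (0.102−0.0236)
   = 11.87 × 2.0836 / 0.0784 = 315.4634

R$315.46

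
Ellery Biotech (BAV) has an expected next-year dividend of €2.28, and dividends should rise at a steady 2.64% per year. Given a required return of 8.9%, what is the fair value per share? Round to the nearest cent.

Gordon growth model: P₀ = D₁/(r − g), with D₁ = 2.28 given directly.
P₀ = 2.2800 / (0.089 − 0.0264) = 2.2800 / 0.0626 = 36.4217

€36.42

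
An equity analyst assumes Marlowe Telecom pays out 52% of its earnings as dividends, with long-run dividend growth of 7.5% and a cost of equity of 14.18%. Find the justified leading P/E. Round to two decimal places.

Justified leading P/E = b/(r−g) = 0.52/(0.1418−0.075) = 7.7844

7.78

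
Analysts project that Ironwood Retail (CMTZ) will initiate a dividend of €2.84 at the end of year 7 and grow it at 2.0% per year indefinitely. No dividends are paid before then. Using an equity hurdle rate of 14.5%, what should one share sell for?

Deferred-dividend DDM. At t=6 the remaining stream is a growing perpetuity with first payment D_7 = 2.84.
V_6 = D_7/(r−g) = 2.84/(0.145−0.02) = 22.7200
P₀ = V_6/(1+r)^6 = 22.7200/(1+0.145)^6 = 10.0827

€10.08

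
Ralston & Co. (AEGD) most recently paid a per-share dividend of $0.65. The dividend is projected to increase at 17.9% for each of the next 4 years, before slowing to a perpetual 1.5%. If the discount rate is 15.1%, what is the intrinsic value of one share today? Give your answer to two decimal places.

$8.10

Two-stage DDM. Project D₁…D_4 at 0.179, terminal growth 0.015, discount at r = 0.151.
D_1 = 0.7664
D_2 = 0.9035
D_3 = 1.0653
D_4 = 1.2559
Terminal value at t=4: TV = D_5/(r−g) = 1.2748/(0.151−0.015) = 9.3734
P₀ = 0.7664/(1+0.151)^1 + 0.9035/(1+0.151)^2 + 1.0653/(1+0.151)^3 + 1.2559/(1+0.151)^4 + 9.3734/(1+0.151)^4 = 8.1027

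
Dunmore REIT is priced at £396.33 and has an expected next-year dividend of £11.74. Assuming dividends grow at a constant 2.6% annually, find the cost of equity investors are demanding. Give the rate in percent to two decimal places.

Rearranging the constant-growth DDM: r = D₁/P₀ + g.
r = 11.7400 / 396.33 + 0.026 = 0.02962 + 0.026 = 0.05562

5.56%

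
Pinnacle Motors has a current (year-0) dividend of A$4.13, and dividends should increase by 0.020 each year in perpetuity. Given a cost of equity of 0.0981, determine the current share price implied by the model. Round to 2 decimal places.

Gordon growth model: P₀ = D₁/(r − g). D₁ = 4.13 × (1 + 0.02) = 4.2126.
P₀ = 4.2126 / (0.0981 − 0.02) = 4.2126 / 0.0781 = 53.9385

A$53.94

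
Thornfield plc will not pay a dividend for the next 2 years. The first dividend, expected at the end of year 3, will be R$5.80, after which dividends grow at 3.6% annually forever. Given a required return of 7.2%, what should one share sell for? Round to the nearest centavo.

R$140.20

Deferred-dividend DDM. At t=2 the remaining stream is a growing perpetuity with first payment D_3 = 5.80.
V_2 = D_3/(r−g) = 5.80/(0.072−0.036) = 161.1111
P₀ = V_2/(1+r)^2 = 161.1111/(1+0.072)^2 = 140.1961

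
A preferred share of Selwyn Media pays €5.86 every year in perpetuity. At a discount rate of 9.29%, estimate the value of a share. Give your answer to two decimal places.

Zero-growth DDM (perpetuity): P₀ = D/r = 5.86 / 0.0929 = 63.0786

€63.08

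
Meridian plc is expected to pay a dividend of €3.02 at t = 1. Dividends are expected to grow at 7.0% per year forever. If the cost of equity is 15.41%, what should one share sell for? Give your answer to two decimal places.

Gordon growth model: P₀ = D₁/(r − g), with D₁ = 3.02 given directly.
P₀ = 3.0200 / (0.1541 − 0.07) = 3.0200 / 0.0841 = 35.9096

€35.91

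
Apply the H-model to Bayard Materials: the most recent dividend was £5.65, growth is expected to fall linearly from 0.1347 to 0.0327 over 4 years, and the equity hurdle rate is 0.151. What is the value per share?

H-model: P₀ = D₀[(1+g_L) + H(g_S−g_L)]/(r−g_L), with H = 4/2 = 2.
P₀ = 5.65 × [(1+0.0327) + 2×(0.1347−0.0327)] / (0.151−0.0327)
   = 5.65 × 1.2367 / 0.1183 = 59.0647

£59.06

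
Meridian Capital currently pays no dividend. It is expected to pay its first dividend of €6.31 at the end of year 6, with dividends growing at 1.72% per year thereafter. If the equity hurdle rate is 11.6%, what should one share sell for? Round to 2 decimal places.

Deferred-dividend DDM. At t=5 the remaining stream is a growing perpetuity with first payment D_6 = 6.31.
V_5 = D_6/(r−g) = 6.31/(0.116−0.0172) = 63.8664
P₀ = V_5/(1+r)^5 = 63.8664/(1+0.116)^5 = 36.8936

€36.89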